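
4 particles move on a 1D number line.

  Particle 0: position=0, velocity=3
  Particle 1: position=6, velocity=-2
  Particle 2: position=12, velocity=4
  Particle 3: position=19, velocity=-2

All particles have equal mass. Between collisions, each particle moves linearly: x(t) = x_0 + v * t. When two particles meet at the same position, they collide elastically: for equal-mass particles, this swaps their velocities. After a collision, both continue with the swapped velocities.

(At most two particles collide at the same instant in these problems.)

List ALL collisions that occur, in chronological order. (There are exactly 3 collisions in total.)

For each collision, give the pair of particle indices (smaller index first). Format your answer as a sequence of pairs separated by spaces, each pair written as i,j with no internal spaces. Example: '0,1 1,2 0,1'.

Collision at t=7/6: particles 2 and 3 swap velocities; positions: p0=7/2 p1=11/3 p2=50/3 p3=50/3; velocities now: v0=3 v1=-2 v2=-2 v3=4
Collision at t=6/5: particles 0 and 1 swap velocities; positions: p0=18/5 p1=18/5 p2=83/5 p3=84/5; velocities now: v0=-2 v1=3 v2=-2 v3=4
Collision at t=19/5: particles 1 and 2 swap velocities; positions: p0=-8/5 p1=57/5 p2=57/5 p3=136/5; velocities now: v0=-2 v1=-2 v2=3 v3=4

Answer: 2,3 0,1 1,2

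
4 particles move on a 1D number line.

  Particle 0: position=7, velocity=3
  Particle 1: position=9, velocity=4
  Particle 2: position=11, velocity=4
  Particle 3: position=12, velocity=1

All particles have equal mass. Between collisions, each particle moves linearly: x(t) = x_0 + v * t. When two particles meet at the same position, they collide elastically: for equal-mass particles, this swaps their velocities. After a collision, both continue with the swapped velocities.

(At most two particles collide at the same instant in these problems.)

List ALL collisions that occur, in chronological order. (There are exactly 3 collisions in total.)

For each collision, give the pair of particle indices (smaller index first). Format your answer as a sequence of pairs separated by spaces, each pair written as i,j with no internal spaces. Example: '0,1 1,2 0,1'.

Answer: 2,3 1,2 0,1

Derivation:
Collision at t=1/3: particles 2 and 3 swap velocities; positions: p0=8 p1=31/3 p2=37/3 p3=37/3; velocities now: v0=3 v1=4 v2=1 v3=4
Collision at t=1: particles 1 and 2 swap velocities; positions: p0=10 p1=13 p2=13 p3=15; velocities now: v0=3 v1=1 v2=4 v3=4
Collision at t=5/2: particles 0 and 1 swap velocities; positions: p0=29/2 p1=29/2 p2=19 p3=21; velocities now: v0=1 v1=3 v2=4 v3=4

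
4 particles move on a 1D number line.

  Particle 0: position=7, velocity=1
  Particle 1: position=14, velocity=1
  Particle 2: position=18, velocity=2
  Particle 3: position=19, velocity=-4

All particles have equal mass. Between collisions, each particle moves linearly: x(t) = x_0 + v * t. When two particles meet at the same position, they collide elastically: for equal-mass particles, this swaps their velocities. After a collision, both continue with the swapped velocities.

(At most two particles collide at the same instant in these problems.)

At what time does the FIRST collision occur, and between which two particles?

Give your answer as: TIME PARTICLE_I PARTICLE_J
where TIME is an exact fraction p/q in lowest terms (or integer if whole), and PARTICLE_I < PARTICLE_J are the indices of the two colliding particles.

Answer: 1/6 2 3

Derivation:
Pair (0,1): pos 7,14 vel 1,1 -> not approaching (rel speed 0 <= 0)
Pair (1,2): pos 14,18 vel 1,2 -> not approaching (rel speed -1 <= 0)
Pair (2,3): pos 18,19 vel 2,-4 -> gap=1, closing at 6/unit, collide at t=1/6
Earliest collision: t=1/6 between 2 and 3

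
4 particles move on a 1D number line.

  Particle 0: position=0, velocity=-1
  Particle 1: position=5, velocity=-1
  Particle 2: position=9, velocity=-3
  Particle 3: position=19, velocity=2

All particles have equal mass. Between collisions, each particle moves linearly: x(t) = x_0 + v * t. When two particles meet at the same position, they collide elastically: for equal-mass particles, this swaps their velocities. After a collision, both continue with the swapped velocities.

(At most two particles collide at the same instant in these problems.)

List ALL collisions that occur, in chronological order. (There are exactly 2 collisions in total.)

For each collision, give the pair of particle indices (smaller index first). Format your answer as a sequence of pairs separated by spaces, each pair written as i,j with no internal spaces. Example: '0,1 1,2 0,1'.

Answer: 1,2 0,1

Derivation:
Collision at t=2: particles 1 and 2 swap velocities; positions: p0=-2 p1=3 p2=3 p3=23; velocities now: v0=-1 v1=-3 v2=-1 v3=2
Collision at t=9/2: particles 0 and 1 swap velocities; positions: p0=-9/2 p1=-9/2 p2=1/2 p3=28; velocities now: v0=-3 v1=-1 v2=-1 v3=2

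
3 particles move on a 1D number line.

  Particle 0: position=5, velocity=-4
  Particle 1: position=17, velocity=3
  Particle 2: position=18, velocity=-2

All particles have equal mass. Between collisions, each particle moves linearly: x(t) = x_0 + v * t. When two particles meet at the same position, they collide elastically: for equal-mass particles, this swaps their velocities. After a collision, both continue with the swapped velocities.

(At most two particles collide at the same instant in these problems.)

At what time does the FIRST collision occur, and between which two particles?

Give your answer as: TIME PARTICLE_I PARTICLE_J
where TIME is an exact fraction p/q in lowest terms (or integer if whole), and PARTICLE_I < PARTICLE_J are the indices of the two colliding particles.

Pair (0,1): pos 5,17 vel -4,3 -> not approaching (rel speed -7 <= 0)
Pair (1,2): pos 17,18 vel 3,-2 -> gap=1, closing at 5/unit, collide at t=1/5
Earliest collision: t=1/5 between 1 and 2

Answer: 1/5 1 2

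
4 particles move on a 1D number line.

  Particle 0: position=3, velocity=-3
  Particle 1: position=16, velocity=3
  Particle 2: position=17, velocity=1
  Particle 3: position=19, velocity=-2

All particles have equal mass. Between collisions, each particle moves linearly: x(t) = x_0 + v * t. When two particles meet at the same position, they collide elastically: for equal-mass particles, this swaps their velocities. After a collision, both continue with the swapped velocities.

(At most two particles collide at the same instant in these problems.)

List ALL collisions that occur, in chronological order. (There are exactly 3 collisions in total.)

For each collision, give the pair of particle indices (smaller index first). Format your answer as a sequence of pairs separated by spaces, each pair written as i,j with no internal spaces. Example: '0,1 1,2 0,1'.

Answer: 1,2 2,3 1,2

Derivation:
Collision at t=1/2: particles 1 and 2 swap velocities; positions: p0=3/2 p1=35/2 p2=35/2 p3=18; velocities now: v0=-3 v1=1 v2=3 v3=-2
Collision at t=3/5: particles 2 and 3 swap velocities; positions: p0=6/5 p1=88/5 p2=89/5 p3=89/5; velocities now: v0=-3 v1=1 v2=-2 v3=3
Collision at t=2/3: particles 1 and 2 swap velocities; positions: p0=1 p1=53/3 p2=53/3 p3=18; velocities now: v0=-3 v1=-2 v2=1 v3=3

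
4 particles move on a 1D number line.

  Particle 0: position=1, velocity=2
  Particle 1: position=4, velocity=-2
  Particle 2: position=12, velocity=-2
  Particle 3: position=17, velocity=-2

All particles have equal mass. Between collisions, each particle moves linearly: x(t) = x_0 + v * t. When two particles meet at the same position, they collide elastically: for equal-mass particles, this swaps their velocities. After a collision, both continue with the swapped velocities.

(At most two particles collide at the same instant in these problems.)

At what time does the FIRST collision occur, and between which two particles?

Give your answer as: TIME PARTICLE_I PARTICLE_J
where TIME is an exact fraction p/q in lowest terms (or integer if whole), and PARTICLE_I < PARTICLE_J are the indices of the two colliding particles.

Answer: 3/4 0 1

Derivation:
Pair (0,1): pos 1,4 vel 2,-2 -> gap=3, closing at 4/unit, collide at t=3/4
Pair (1,2): pos 4,12 vel -2,-2 -> not approaching (rel speed 0 <= 0)
Pair (2,3): pos 12,17 vel -2,-2 -> not approaching (rel speed 0 <= 0)
Earliest collision: t=3/4 between 0 and 1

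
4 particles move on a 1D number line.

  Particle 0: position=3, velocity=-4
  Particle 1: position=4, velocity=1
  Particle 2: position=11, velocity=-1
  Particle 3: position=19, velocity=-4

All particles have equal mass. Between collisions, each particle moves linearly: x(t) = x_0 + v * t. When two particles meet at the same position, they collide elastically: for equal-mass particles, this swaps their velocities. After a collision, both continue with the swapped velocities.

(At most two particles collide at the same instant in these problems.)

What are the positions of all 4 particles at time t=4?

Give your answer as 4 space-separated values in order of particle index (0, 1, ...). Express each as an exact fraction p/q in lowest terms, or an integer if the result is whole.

Collision at t=8/3: particles 2 and 3 swap velocities; positions: p0=-23/3 p1=20/3 p2=25/3 p3=25/3; velocities now: v0=-4 v1=1 v2=-4 v3=-1
Collision at t=3: particles 1 and 2 swap velocities; positions: p0=-9 p1=7 p2=7 p3=8; velocities now: v0=-4 v1=-4 v2=1 v3=-1
Collision at t=7/2: particles 2 and 3 swap velocities; positions: p0=-11 p1=5 p2=15/2 p3=15/2; velocities now: v0=-4 v1=-4 v2=-1 v3=1
Advance to t=4 (no further collisions before then); velocities: v0=-4 v1=-4 v2=-1 v3=1; positions = -13 3 7 8

Answer: -13 3 7 8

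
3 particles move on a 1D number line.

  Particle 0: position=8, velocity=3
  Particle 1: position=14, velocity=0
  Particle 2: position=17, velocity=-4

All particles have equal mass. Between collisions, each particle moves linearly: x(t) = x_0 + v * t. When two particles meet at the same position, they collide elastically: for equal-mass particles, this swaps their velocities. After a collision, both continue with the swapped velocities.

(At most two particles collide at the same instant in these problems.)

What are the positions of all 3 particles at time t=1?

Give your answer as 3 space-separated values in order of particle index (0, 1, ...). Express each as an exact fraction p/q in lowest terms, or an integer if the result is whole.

Answer: 11 13 14

Derivation:
Collision at t=3/4: particles 1 and 2 swap velocities; positions: p0=41/4 p1=14 p2=14; velocities now: v0=3 v1=-4 v2=0
Advance to t=1 (no further collisions before then); velocities: v0=3 v1=-4 v2=0; positions = 11 13 14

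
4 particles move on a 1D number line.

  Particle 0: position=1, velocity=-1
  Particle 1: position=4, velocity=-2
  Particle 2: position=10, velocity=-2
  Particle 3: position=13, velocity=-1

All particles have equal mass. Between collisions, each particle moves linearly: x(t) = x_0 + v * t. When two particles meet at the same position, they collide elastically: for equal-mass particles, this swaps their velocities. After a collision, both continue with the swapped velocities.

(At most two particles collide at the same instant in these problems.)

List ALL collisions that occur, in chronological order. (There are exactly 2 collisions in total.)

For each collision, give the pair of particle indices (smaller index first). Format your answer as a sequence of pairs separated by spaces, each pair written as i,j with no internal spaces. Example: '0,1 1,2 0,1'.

Collision at t=3: particles 0 and 1 swap velocities; positions: p0=-2 p1=-2 p2=4 p3=10; velocities now: v0=-2 v1=-1 v2=-2 v3=-1
Collision at t=9: particles 1 and 2 swap velocities; positions: p0=-14 p1=-8 p2=-8 p3=4; velocities now: v0=-2 v1=-2 v2=-1 v3=-1

Answer: 0,1 1,2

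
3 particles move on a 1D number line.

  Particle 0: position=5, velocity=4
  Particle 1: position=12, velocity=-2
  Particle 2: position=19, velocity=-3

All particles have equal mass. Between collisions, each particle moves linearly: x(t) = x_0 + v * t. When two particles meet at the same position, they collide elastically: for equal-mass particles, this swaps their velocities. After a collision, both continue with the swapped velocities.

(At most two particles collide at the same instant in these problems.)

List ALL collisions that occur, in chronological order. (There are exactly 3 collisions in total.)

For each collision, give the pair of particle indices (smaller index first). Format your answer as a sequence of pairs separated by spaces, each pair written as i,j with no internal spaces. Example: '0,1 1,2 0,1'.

Answer: 0,1 1,2 0,1

Derivation:
Collision at t=7/6: particles 0 and 1 swap velocities; positions: p0=29/3 p1=29/3 p2=31/2; velocities now: v0=-2 v1=4 v2=-3
Collision at t=2: particles 1 and 2 swap velocities; positions: p0=8 p1=13 p2=13; velocities now: v0=-2 v1=-3 v2=4
Collision at t=7: particles 0 and 1 swap velocities; positions: p0=-2 p1=-2 p2=33; velocities now: v0=-3 v1=-2 v2=4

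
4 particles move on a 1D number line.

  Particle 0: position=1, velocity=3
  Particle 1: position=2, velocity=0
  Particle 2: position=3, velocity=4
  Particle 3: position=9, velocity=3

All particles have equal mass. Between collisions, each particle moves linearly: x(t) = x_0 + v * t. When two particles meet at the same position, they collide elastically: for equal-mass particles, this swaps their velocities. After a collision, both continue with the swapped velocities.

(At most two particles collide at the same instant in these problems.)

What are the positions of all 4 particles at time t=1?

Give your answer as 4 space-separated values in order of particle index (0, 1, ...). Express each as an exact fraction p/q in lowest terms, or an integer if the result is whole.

Collision at t=1/3: particles 0 and 1 swap velocities; positions: p0=2 p1=2 p2=13/3 p3=10; velocities now: v0=0 v1=3 v2=4 v3=3
Advance to t=1 (no further collisions before then); velocities: v0=0 v1=3 v2=4 v3=3; positions = 2 4 7 12

Answer: 2 4 7 12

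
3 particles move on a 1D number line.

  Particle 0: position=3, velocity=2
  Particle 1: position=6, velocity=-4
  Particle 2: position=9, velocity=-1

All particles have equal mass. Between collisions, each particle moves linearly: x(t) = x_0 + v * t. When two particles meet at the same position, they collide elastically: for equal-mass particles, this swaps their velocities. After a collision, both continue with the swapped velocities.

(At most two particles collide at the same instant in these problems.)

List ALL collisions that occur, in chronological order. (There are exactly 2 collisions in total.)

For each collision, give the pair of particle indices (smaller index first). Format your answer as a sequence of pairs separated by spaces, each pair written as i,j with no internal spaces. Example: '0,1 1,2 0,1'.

Collision at t=1/2: particles 0 and 1 swap velocities; positions: p0=4 p1=4 p2=17/2; velocities now: v0=-4 v1=2 v2=-1
Collision at t=2: particles 1 and 2 swap velocities; positions: p0=-2 p1=7 p2=7; velocities now: v0=-4 v1=-1 v2=2

Answer: 0,1 1,2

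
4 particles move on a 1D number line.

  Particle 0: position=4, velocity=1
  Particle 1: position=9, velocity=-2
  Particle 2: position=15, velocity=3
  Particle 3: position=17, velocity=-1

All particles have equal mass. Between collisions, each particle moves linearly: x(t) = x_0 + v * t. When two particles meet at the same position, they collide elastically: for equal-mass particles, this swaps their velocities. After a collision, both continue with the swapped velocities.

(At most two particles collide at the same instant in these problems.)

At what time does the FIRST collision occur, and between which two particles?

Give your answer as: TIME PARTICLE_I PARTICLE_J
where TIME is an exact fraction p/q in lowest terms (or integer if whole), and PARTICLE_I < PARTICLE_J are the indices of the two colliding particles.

Answer: 1/2 2 3

Derivation:
Pair (0,1): pos 4,9 vel 1,-2 -> gap=5, closing at 3/unit, collide at t=5/3
Pair (1,2): pos 9,15 vel -2,3 -> not approaching (rel speed -5 <= 0)
Pair (2,3): pos 15,17 vel 3,-1 -> gap=2, closing at 4/unit, collide at t=1/2
Earliest collision: t=1/2 between 2 and 3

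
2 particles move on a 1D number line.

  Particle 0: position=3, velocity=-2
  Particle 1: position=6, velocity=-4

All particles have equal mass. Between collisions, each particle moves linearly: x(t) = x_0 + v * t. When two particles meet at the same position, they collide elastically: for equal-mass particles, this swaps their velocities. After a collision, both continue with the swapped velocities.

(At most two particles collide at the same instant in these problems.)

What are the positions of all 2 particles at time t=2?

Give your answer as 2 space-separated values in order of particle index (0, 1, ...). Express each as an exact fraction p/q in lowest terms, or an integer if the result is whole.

Collision at t=3/2: particles 0 and 1 swap velocities; positions: p0=0 p1=0; velocities now: v0=-4 v1=-2
Advance to t=2 (no further collisions before then); velocities: v0=-4 v1=-2; positions = -2 -1

Answer: -2 -1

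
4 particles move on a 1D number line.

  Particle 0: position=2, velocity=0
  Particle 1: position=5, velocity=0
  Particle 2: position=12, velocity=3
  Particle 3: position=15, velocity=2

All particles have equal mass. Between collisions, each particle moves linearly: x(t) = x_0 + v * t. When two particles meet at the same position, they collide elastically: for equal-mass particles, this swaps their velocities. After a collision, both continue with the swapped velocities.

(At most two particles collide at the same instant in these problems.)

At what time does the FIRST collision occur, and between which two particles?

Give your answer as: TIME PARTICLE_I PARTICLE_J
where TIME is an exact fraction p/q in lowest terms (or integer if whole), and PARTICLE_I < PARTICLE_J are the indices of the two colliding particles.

Pair (0,1): pos 2,5 vel 0,0 -> not approaching (rel speed 0 <= 0)
Pair (1,2): pos 5,12 vel 0,3 -> not approaching (rel speed -3 <= 0)
Pair (2,3): pos 12,15 vel 3,2 -> gap=3, closing at 1/unit, collide at t=3
Earliest collision: t=3 between 2 and 3

Answer: 3 2 3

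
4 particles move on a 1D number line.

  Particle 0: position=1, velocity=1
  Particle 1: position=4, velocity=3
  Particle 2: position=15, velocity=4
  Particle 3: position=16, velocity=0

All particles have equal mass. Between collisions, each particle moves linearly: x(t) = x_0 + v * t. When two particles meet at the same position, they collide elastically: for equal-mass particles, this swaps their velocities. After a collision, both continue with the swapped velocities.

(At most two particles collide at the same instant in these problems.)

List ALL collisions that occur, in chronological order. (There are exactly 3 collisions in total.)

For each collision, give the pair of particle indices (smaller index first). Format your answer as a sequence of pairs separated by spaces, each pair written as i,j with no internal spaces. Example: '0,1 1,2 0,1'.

Answer: 2,3 1,2 0,1

Derivation:
Collision at t=1/4: particles 2 and 3 swap velocities; positions: p0=5/4 p1=19/4 p2=16 p3=16; velocities now: v0=1 v1=3 v2=0 v3=4
Collision at t=4: particles 1 and 2 swap velocities; positions: p0=5 p1=16 p2=16 p3=31; velocities now: v0=1 v1=0 v2=3 v3=4
Collision at t=15: particles 0 and 1 swap velocities; positions: p0=16 p1=16 p2=49 p3=75; velocities now: v0=0 v1=1 v2=3 v3=4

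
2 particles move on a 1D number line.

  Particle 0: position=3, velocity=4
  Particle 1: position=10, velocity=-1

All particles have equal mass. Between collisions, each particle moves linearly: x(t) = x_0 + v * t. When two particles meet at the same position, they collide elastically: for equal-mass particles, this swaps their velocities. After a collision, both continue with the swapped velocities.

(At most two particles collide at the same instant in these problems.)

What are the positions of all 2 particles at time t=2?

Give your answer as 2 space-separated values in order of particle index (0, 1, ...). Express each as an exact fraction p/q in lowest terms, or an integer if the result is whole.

Collision at t=7/5: particles 0 and 1 swap velocities; positions: p0=43/5 p1=43/5; velocities now: v0=-1 v1=4
Advance to t=2 (no further collisions before then); velocities: v0=-1 v1=4; positions = 8 11

Answer: 8 11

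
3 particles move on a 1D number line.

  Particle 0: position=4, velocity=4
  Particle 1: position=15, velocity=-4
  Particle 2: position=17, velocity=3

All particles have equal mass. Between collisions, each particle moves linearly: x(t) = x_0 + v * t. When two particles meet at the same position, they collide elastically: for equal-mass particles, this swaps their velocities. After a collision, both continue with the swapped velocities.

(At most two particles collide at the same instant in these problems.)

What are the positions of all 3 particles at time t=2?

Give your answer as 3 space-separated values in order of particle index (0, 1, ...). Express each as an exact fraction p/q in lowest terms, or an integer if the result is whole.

Collision at t=11/8: particles 0 and 1 swap velocities; positions: p0=19/2 p1=19/2 p2=169/8; velocities now: v0=-4 v1=4 v2=3
Advance to t=2 (no further collisions before then); velocities: v0=-4 v1=4 v2=3; positions = 7 12 23

Answer: 7 12 23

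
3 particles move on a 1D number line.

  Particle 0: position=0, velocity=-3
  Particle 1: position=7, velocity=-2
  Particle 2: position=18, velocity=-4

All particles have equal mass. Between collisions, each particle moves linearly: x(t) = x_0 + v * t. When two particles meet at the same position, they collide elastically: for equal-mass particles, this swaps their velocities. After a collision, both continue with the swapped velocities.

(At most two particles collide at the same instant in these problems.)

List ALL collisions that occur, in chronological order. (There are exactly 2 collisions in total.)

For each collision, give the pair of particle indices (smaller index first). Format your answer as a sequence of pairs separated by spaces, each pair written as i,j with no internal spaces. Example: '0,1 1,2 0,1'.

Answer: 1,2 0,1

Derivation:
Collision at t=11/2: particles 1 and 2 swap velocities; positions: p0=-33/2 p1=-4 p2=-4; velocities now: v0=-3 v1=-4 v2=-2
Collision at t=18: particles 0 and 1 swap velocities; positions: p0=-54 p1=-54 p2=-29; velocities now: v0=-4 v1=-3 v2=-2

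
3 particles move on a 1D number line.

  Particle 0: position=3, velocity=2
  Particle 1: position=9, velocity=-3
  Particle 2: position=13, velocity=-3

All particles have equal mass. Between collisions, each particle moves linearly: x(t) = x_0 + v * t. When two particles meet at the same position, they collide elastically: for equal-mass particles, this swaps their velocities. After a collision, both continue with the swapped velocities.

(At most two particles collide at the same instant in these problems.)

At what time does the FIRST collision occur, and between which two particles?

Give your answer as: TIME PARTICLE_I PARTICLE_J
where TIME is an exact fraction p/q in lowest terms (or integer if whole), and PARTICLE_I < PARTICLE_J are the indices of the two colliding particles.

Answer: 6/5 0 1

Derivation:
Pair (0,1): pos 3,9 vel 2,-3 -> gap=6, closing at 5/unit, collide at t=6/5
Pair (1,2): pos 9,13 vel -3,-3 -> not approaching (rel speed 0 <= 0)
Earliest collision: t=6/5 between 0 and 1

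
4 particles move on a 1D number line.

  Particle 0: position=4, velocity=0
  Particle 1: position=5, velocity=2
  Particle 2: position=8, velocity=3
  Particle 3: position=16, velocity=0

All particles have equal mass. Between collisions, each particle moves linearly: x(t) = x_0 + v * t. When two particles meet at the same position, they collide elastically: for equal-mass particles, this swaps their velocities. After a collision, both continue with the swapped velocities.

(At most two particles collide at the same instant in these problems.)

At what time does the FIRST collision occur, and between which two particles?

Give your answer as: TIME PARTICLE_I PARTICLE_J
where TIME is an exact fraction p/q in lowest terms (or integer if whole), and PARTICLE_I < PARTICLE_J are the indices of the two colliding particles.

Answer: 8/3 2 3

Derivation:
Pair (0,1): pos 4,5 vel 0,2 -> not approaching (rel speed -2 <= 0)
Pair (1,2): pos 5,8 vel 2,3 -> not approaching (rel speed -1 <= 0)
Pair (2,3): pos 8,16 vel 3,0 -> gap=8, closing at 3/unit, collide at t=8/3
Earliest collision: t=8/3 between 2 and 3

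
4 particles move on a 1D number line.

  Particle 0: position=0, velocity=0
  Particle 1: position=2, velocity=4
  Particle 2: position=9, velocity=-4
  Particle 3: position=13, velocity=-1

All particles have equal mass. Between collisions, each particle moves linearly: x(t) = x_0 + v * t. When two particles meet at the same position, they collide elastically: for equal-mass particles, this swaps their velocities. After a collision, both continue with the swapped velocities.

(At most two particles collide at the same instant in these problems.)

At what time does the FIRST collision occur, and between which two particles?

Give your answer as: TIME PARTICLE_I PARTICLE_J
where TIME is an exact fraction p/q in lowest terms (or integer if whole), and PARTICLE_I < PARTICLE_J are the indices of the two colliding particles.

Pair (0,1): pos 0,2 vel 0,4 -> not approaching (rel speed -4 <= 0)
Pair (1,2): pos 2,9 vel 4,-4 -> gap=7, closing at 8/unit, collide at t=7/8
Pair (2,3): pos 9,13 vel -4,-1 -> not approaching (rel speed -3 <= 0)
Earliest collision: t=7/8 between 1 and 2

Answer: 7/8 1 2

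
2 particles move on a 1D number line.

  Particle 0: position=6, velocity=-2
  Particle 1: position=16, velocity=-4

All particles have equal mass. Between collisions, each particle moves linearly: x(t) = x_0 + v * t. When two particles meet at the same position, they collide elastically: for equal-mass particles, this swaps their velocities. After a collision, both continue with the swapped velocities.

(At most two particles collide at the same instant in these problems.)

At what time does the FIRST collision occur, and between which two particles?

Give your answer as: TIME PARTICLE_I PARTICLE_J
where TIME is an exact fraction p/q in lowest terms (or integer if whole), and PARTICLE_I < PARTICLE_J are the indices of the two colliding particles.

Answer: 5 0 1

Derivation:
Pair (0,1): pos 6,16 vel -2,-4 -> gap=10, closing at 2/unit, collide at t=5
Earliest collision: t=5 between 0 and 1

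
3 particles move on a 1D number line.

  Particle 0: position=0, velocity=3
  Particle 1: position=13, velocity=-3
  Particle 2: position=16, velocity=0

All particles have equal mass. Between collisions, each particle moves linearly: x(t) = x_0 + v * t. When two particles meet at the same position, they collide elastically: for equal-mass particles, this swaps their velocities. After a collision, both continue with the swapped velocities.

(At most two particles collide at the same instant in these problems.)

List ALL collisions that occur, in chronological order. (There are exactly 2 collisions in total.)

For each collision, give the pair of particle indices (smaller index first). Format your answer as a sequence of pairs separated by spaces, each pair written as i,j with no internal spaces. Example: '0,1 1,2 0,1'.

Answer: 0,1 1,2

Derivation:
Collision at t=13/6: particles 0 and 1 swap velocities; positions: p0=13/2 p1=13/2 p2=16; velocities now: v0=-3 v1=3 v2=0
Collision at t=16/3: particles 1 and 2 swap velocities; positions: p0=-3 p1=16 p2=16; velocities now: v0=-3 v1=0 v2=3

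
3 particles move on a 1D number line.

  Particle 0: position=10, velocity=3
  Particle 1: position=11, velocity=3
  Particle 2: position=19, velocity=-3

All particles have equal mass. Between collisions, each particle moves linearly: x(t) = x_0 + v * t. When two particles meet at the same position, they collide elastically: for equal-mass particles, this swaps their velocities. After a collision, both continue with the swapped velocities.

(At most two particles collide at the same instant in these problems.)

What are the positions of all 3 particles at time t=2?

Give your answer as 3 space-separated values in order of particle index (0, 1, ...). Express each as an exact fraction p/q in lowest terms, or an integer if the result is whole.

Answer: 13 16 17

Derivation:
Collision at t=4/3: particles 1 and 2 swap velocities; positions: p0=14 p1=15 p2=15; velocities now: v0=3 v1=-3 v2=3
Collision at t=3/2: particles 0 and 1 swap velocities; positions: p0=29/2 p1=29/2 p2=31/2; velocities now: v0=-3 v1=3 v2=3
Advance to t=2 (no further collisions before then); velocities: v0=-3 v1=3 v2=3; positions = 13 16 17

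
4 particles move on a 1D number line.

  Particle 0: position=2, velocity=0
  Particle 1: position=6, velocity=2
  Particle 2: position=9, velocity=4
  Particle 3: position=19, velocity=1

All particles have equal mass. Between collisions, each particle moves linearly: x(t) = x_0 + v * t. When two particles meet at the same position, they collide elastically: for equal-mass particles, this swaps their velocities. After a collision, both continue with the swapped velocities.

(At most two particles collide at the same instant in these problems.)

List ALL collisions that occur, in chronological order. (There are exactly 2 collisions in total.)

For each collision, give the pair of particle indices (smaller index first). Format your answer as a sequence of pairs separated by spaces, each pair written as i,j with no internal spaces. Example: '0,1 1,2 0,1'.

Answer: 2,3 1,2

Derivation:
Collision at t=10/3: particles 2 and 3 swap velocities; positions: p0=2 p1=38/3 p2=67/3 p3=67/3; velocities now: v0=0 v1=2 v2=1 v3=4
Collision at t=13: particles 1 and 2 swap velocities; positions: p0=2 p1=32 p2=32 p3=61; velocities now: v0=0 v1=1 v2=2 v3=4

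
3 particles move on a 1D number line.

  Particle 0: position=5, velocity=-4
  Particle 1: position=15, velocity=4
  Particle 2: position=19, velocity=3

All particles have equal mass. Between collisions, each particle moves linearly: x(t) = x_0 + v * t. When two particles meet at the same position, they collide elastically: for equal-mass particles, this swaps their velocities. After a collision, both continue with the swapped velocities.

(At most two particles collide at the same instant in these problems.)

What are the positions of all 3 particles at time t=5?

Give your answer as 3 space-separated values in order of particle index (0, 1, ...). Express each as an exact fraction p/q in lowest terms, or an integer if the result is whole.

Collision at t=4: particles 1 and 2 swap velocities; positions: p0=-11 p1=31 p2=31; velocities now: v0=-4 v1=3 v2=4
Advance to t=5 (no further collisions before then); velocities: v0=-4 v1=3 v2=4; positions = -15 34 35

Answer: -15 34 35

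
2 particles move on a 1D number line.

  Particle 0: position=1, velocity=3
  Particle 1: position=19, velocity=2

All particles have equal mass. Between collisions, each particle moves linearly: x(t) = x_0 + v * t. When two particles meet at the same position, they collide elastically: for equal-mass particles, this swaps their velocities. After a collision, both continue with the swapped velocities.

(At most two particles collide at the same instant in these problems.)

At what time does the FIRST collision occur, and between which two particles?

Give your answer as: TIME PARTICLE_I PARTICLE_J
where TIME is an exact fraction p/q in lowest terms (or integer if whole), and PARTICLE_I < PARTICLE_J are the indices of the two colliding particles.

Pair (0,1): pos 1,19 vel 3,2 -> gap=18, closing at 1/unit, collide at t=18
Earliest collision: t=18 between 0 and 1

Answer: 18 0 1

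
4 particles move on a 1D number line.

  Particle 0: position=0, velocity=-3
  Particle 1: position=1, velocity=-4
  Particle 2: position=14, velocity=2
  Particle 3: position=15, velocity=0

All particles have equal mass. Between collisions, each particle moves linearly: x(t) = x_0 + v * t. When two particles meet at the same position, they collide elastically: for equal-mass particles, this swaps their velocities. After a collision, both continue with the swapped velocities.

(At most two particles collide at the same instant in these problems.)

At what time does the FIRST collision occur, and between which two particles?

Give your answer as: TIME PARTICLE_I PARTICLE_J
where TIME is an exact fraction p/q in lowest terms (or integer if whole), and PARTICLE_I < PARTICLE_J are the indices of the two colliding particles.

Answer: 1/2 2 3

Derivation:
Pair (0,1): pos 0,1 vel -3,-4 -> gap=1, closing at 1/unit, collide at t=1
Pair (1,2): pos 1,14 vel -4,2 -> not approaching (rel speed -6 <= 0)
Pair (2,3): pos 14,15 vel 2,0 -> gap=1, closing at 2/unit, collide at t=1/2
Earliest collision: t=1/2 between 2 and 3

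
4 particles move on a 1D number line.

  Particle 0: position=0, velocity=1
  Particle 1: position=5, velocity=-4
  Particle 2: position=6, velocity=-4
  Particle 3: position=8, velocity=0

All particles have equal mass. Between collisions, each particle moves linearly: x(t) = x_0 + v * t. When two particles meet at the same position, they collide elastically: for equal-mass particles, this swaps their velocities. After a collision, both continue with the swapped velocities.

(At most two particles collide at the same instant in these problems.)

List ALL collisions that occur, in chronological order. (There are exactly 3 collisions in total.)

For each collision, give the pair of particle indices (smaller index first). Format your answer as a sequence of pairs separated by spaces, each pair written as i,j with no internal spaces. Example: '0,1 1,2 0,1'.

Collision at t=1: particles 0 and 1 swap velocities; positions: p0=1 p1=1 p2=2 p3=8; velocities now: v0=-4 v1=1 v2=-4 v3=0
Collision at t=6/5: particles 1 and 2 swap velocities; positions: p0=1/5 p1=6/5 p2=6/5 p3=8; velocities now: v0=-4 v1=-4 v2=1 v3=0
Collision at t=8: particles 2 and 3 swap velocities; positions: p0=-27 p1=-26 p2=8 p3=8; velocities now: v0=-4 v1=-4 v2=0 v3=1

Answer: 0,1 1,2 2,3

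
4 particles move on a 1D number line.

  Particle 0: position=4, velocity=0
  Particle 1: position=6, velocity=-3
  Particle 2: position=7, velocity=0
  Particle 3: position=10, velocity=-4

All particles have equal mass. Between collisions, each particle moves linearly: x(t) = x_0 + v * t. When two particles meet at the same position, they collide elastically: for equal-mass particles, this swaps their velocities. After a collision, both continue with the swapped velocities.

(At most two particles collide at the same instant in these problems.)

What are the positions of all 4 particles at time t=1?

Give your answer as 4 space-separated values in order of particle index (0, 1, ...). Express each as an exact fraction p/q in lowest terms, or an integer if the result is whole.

Collision at t=2/3: particles 0 and 1 swap velocities; positions: p0=4 p1=4 p2=7 p3=22/3; velocities now: v0=-3 v1=0 v2=0 v3=-4
Collision at t=3/4: particles 2 and 3 swap velocities; positions: p0=15/4 p1=4 p2=7 p3=7; velocities now: v0=-3 v1=0 v2=-4 v3=0
Advance to t=1 (no further collisions before then); velocities: v0=-3 v1=0 v2=-4 v3=0; positions = 3 4 6 7

Answer: 3 4 6 7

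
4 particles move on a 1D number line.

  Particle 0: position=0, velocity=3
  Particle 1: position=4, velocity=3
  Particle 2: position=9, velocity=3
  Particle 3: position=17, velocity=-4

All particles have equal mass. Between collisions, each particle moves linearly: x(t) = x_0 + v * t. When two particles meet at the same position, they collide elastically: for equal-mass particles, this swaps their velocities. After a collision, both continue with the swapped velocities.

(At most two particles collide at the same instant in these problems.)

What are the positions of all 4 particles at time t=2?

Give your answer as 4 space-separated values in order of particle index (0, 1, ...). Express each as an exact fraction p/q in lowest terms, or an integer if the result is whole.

Collision at t=8/7: particles 2 and 3 swap velocities; positions: p0=24/7 p1=52/7 p2=87/7 p3=87/7; velocities now: v0=3 v1=3 v2=-4 v3=3
Collision at t=13/7: particles 1 and 2 swap velocities; positions: p0=39/7 p1=67/7 p2=67/7 p3=102/7; velocities now: v0=3 v1=-4 v2=3 v3=3
Advance to t=2 (no further collisions before then); velocities: v0=3 v1=-4 v2=3 v3=3; positions = 6 9 10 15

Answer: 6 9 10 15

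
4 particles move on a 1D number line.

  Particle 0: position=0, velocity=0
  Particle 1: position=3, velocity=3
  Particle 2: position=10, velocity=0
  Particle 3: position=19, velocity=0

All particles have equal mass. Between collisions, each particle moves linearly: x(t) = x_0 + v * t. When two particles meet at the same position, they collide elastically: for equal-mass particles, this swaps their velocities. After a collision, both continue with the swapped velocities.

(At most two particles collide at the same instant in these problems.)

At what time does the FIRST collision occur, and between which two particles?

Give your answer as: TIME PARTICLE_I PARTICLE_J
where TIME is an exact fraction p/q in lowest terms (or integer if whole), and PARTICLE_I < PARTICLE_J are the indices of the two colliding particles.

Pair (0,1): pos 0,3 vel 0,3 -> not approaching (rel speed -3 <= 0)
Pair (1,2): pos 3,10 vel 3,0 -> gap=7, closing at 3/unit, collide at t=7/3
Pair (2,3): pos 10,19 vel 0,0 -> not approaching (rel speed 0 <= 0)
Earliest collision: t=7/3 between 1 and 2

Answer: 7/3 1 2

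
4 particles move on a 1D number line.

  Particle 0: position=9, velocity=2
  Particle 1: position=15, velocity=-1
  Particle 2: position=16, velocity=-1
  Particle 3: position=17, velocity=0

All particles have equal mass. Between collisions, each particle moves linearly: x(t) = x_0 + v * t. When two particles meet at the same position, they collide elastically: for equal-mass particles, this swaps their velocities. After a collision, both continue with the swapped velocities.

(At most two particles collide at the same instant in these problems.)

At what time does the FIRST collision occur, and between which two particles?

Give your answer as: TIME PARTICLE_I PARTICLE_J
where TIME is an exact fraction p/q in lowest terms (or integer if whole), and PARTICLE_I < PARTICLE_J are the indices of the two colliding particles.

Pair (0,1): pos 9,15 vel 2,-1 -> gap=6, closing at 3/unit, collide at t=2
Pair (1,2): pos 15,16 vel -1,-1 -> not approaching (rel speed 0 <= 0)
Pair (2,3): pos 16,17 vel -1,0 -> not approaching (rel speed -1 <= 0)
Earliest collision: t=2 between 0 and 1

Answer: 2 0 1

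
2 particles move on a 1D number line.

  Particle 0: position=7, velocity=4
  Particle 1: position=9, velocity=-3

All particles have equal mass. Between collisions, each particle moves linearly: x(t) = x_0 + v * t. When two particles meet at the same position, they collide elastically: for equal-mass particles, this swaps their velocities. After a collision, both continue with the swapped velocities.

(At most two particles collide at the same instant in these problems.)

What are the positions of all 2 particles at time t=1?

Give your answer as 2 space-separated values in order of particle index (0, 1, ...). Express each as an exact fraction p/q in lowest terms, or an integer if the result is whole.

Collision at t=2/7: particles 0 and 1 swap velocities; positions: p0=57/7 p1=57/7; velocities now: v0=-3 v1=4
Advance to t=1 (no further collisions before then); velocities: v0=-3 v1=4; positions = 6 11

Answer: 6 11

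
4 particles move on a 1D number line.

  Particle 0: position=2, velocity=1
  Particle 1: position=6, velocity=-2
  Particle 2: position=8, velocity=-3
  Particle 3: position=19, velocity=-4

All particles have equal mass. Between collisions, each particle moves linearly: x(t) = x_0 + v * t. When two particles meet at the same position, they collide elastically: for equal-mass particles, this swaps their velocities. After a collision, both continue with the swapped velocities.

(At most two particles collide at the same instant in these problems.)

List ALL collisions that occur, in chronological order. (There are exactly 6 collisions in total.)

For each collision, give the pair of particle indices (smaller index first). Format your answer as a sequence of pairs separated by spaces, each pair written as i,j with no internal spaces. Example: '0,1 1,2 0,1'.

Answer: 0,1 1,2 0,1 2,3 1,2 0,1

Derivation:
Collision at t=4/3: particles 0 and 1 swap velocities; positions: p0=10/3 p1=10/3 p2=4 p3=41/3; velocities now: v0=-2 v1=1 v2=-3 v3=-4
Collision at t=3/2: particles 1 and 2 swap velocities; positions: p0=3 p1=7/2 p2=7/2 p3=13; velocities now: v0=-2 v1=-3 v2=1 v3=-4
Collision at t=2: particles 0 and 1 swap velocities; positions: p0=2 p1=2 p2=4 p3=11; velocities now: v0=-3 v1=-2 v2=1 v3=-4
Collision at t=17/5: particles 2 and 3 swap velocities; positions: p0=-11/5 p1=-4/5 p2=27/5 p3=27/5; velocities now: v0=-3 v1=-2 v2=-4 v3=1
Collision at t=13/2: particles 1 and 2 swap velocities; positions: p0=-23/2 p1=-7 p2=-7 p3=17/2; velocities now: v0=-3 v1=-4 v2=-2 v3=1
Collision at t=11: particles 0 and 1 swap velocities; positions: p0=-25 p1=-25 p2=-16 p3=13; velocities now: v0=-4 v1=-3 v2=-2 v3=1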